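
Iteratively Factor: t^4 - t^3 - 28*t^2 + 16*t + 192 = (t + 3)*(t^3 - 4*t^2 - 16*t + 64) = (t - 4)*(t + 3)*(t^2 - 16) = (t - 4)^2*(t + 3)*(t + 4)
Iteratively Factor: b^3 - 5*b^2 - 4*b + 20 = (b + 2)*(b^2 - 7*b + 10) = (b - 5)*(b + 2)*(b - 2)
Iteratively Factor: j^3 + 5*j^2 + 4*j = (j + 4)*(j^2 + j) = j*(j + 4)*(j + 1)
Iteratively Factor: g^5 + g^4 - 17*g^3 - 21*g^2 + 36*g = (g - 4)*(g^4 + 5*g^3 + 3*g^2 - 9*g) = (g - 4)*(g - 1)*(g^3 + 6*g^2 + 9*g) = (g - 4)*(g - 1)*(g + 3)*(g^2 + 3*g) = g*(g - 4)*(g - 1)*(g + 3)*(g + 3)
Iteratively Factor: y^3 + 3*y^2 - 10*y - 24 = (y + 2)*(y^2 + y - 12) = (y + 2)*(y + 4)*(y - 3)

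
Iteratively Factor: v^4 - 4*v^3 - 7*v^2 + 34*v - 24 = (v - 2)*(v^3 - 2*v^2 - 11*v + 12) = (v - 2)*(v + 3)*(v^2 - 5*v + 4) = (v - 4)*(v - 2)*(v + 3)*(v - 1)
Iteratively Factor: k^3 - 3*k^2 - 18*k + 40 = (k - 2)*(k^2 - k - 20) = (k - 5)*(k - 2)*(k + 4)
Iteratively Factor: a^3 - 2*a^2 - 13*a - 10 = (a - 5)*(a^2 + 3*a + 2) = (a - 5)*(a + 2)*(a + 1)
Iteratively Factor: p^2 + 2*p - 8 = (p - 2)*(p + 4)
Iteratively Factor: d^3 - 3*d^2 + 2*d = (d)*(d^2 - 3*d + 2) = d*(d - 1)*(d - 2)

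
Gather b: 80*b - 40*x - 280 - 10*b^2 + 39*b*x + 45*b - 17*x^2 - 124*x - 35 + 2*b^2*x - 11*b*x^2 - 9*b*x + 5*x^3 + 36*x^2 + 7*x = b^2*(2*x - 10) + b*(-11*x^2 + 30*x + 125) + 5*x^3 + 19*x^2 - 157*x - 315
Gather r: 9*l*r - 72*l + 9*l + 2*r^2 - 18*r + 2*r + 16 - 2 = -63*l + 2*r^2 + r*(9*l - 16) + 14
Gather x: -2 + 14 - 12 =0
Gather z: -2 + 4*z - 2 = 4*z - 4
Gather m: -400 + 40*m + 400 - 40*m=0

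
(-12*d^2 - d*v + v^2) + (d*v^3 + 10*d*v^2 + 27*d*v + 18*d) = -12*d^2 + d*v^3 + 10*d*v^2 + 26*d*v + 18*d + v^2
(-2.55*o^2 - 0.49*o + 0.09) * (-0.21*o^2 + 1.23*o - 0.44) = 0.5355*o^4 - 3.0336*o^3 + 0.5004*o^2 + 0.3263*o - 0.0396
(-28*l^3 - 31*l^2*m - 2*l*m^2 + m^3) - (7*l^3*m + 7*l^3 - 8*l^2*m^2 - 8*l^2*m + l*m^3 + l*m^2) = -7*l^3*m - 35*l^3 + 8*l^2*m^2 - 23*l^2*m - l*m^3 - 3*l*m^2 + m^3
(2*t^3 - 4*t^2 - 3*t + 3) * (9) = 18*t^3 - 36*t^2 - 27*t + 27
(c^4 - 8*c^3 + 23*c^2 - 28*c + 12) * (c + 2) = c^5 - 6*c^4 + 7*c^3 + 18*c^2 - 44*c + 24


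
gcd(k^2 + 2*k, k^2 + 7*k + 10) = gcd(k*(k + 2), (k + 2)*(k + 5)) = k + 2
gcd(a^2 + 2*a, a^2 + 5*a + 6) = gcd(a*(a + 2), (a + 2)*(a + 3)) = a + 2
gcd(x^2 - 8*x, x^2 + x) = x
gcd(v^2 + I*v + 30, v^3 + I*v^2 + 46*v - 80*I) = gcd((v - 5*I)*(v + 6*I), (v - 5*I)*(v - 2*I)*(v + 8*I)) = v - 5*I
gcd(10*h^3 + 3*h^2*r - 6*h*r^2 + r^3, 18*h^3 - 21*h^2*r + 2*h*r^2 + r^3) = 1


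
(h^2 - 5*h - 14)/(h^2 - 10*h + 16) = (h^2 - 5*h - 14)/(h^2 - 10*h + 16)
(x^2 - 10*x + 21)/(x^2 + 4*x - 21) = (x - 7)/(x + 7)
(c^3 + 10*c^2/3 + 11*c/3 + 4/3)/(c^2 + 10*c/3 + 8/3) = (c^2 + 2*c + 1)/(c + 2)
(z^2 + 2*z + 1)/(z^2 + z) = (z + 1)/z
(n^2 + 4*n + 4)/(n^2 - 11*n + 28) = (n^2 + 4*n + 4)/(n^2 - 11*n + 28)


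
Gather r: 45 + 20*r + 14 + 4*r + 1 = 24*r + 60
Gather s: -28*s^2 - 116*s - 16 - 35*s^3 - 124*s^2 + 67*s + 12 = -35*s^3 - 152*s^2 - 49*s - 4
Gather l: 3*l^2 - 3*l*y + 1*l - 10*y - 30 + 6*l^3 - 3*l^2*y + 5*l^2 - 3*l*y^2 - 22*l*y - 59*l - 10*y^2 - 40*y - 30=6*l^3 + l^2*(8 - 3*y) + l*(-3*y^2 - 25*y - 58) - 10*y^2 - 50*y - 60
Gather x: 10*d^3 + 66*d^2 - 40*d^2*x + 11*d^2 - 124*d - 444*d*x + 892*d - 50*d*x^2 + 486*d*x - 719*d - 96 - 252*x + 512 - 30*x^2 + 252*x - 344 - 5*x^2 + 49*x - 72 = 10*d^3 + 77*d^2 + 49*d + x^2*(-50*d - 35) + x*(-40*d^2 + 42*d + 49)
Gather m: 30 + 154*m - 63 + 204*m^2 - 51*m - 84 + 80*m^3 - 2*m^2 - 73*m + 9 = 80*m^3 + 202*m^2 + 30*m - 108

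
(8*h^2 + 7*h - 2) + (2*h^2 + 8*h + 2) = 10*h^2 + 15*h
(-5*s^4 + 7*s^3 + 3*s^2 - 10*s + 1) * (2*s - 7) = -10*s^5 + 49*s^4 - 43*s^3 - 41*s^2 + 72*s - 7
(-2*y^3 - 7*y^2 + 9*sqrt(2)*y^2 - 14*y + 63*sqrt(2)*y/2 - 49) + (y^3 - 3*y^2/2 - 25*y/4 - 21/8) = -y^3 - 17*y^2/2 + 9*sqrt(2)*y^2 - 81*y/4 + 63*sqrt(2)*y/2 - 413/8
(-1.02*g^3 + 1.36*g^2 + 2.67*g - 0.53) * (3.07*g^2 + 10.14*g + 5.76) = -3.1314*g^5 - 6.1676*g^4 + 16.1121*g^3 + 33.2803*g^2 + 10.005*g - 3.0528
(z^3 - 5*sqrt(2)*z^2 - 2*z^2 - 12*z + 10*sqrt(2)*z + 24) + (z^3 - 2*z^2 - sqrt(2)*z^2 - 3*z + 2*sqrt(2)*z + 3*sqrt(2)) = 2*z^3 - 6*sqrt(2)*z^2 - 4*z^2 - 15*z + 12*sqrt(2)*z + 3*sqrt(2) + 24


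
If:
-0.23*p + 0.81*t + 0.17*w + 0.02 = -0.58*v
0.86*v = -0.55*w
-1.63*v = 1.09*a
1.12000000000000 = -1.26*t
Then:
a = 0.956368679325795*w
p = -0.87360970677452*w - 3.04347826086957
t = -0.89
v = -0.63953488372093*w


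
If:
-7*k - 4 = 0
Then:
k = -4/7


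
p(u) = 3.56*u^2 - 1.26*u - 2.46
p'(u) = 7.12*u - 1.26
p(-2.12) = 16.21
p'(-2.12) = -16.35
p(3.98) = 48.92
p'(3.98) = 27.08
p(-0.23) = -1.98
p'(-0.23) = -2.90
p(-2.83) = 29.62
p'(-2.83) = -21.41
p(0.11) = -2.56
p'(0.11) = -0.48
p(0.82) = -1.10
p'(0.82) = 4.58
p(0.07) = -2.53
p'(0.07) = -0.76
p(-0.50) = -0.94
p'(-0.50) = -4.82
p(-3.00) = 33.36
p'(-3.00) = -22.62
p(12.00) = 495.06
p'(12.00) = 84.18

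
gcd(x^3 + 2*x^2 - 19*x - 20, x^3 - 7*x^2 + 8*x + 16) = x^2 - 3*x - 4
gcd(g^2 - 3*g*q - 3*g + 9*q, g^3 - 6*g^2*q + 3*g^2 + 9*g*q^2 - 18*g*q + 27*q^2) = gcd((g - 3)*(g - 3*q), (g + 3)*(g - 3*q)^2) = -g + 3*q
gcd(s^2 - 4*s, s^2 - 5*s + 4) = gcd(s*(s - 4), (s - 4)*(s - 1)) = s - 4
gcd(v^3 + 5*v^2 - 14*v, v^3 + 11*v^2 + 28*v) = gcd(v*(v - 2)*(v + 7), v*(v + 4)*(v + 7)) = v^2 + 7*v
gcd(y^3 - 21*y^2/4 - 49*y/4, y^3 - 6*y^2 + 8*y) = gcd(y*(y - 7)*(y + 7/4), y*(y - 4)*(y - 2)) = y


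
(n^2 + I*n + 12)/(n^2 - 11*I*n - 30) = (n^2 + I*n + 12)/(n^2 - 11*I*n - 30)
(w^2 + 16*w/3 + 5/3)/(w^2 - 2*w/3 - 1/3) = (w + 5)/(w - 1)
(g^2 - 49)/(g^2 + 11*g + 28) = (g - 7)/(g + 4)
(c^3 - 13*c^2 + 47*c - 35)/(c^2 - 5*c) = c - 8 + 7/c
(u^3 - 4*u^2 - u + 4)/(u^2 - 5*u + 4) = u + 1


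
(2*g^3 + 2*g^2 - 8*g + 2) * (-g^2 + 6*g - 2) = -2*g^5 + 10*g^4 + 16*g^3 - 54*g^2 + 28*g - 4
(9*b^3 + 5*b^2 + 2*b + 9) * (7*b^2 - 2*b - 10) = 63*b^5 + 17*b^4 - 86*b^3 + 9*b^2 - 38*b - 90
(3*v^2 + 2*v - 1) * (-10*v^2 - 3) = -30*v^4 - 20*v^3 + v^2 - 6*v + 3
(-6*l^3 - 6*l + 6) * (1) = -6*l^3 - 6*l + 6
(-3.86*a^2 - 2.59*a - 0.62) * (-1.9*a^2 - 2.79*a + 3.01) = 7.334*a^4 + 15.6904*a^3 - 3.2145*a^2 - 6.0661*a - 1.8662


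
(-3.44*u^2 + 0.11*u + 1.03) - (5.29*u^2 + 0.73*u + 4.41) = -8.73*u^2 - 0.62*u - 3.38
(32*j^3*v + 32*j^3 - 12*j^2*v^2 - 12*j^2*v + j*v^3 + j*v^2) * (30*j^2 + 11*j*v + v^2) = 960*j^5*v + 960*j^5 - 8*j^4*v^2 - 8*j^4*v - 70*j^3*v^3 - 70*j^3*v^2 - j^2*v^4 - j^2*v^3 + j*v^5 + j*v^4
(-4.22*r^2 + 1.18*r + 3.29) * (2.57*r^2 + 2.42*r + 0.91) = -10.8454*r^4 - 7.1798*r^3 + 7.4707*r^2 + 9.0356*r + 2.9939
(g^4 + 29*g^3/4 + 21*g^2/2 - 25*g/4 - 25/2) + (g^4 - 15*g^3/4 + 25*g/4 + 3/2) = 2*g^4 + 7*g^3/2 + 21*g^2/2 - 11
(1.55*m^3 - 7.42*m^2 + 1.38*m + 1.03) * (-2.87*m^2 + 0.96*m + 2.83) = -4.4485*m^5 + 22.7834*m^4 - 6.6973*m^3 - 22.6299*m^2 + 4.8942*m + 2.9149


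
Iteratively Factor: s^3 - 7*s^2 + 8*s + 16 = (s - 4)*(s^2 - 3*s - 4) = (s - 4)^2*(s + 1)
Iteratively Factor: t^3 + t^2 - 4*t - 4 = (t - 2)*(t^2 + 3*t + 2) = (t - 2)*(t + 1)*(t + 2)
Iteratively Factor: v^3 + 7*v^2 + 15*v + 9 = (v + 3)*(v^2 + 4*v + 3) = (v + 1)*(v + 3)*(v + 3)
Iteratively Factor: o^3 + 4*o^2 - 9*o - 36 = (o + 4)*(o^2 - 9) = (o + 3)*(o + 4)*(o - 3)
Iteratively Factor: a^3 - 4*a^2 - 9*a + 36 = (a + 3)*(a^2 - 7*a + 12) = (a - 3)*(a + 3)*(a - 4)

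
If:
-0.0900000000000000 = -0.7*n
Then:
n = 0.13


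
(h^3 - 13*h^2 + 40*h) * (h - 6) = h^4 - 19*h^3 + 118*h^2 - 240*h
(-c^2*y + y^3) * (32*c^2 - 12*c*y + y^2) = -32*c^4*y + 12*c^3*y^2 + 31*c^2*y^3 - 12*c*y^4 + y^5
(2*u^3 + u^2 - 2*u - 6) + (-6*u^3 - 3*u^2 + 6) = -4*u^3 - 2*u^2 - 2*u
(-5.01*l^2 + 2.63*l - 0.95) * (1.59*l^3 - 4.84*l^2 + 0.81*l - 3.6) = -7.9659*l^5 + 28.4301*l^4 - 18.2978*l^3 + 24.7643*l^2 - 10.2375*l + 3.42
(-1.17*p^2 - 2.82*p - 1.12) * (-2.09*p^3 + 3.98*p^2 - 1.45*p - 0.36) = 2.4453*p^5 + 1.2372*p^4 - 7.1863*p^3 + 0.0525999999999991*p^2 + 2.6392*p + 0.4032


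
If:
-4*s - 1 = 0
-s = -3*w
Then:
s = -1/4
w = -1/12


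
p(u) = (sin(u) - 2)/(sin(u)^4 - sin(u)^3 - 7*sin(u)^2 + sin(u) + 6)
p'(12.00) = 1.34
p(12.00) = -0.69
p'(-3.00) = -0.36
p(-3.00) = -0.37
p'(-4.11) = 1.48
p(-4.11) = -0.60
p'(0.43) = -0.10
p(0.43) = -0.31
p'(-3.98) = 0.79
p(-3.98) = -0.45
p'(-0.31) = 0.60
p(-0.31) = -0.45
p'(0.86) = -0.87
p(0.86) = -0.47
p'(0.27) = 0.02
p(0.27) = -0.30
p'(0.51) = -0.17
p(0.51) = -0.32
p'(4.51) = -180.88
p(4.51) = -18.16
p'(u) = (sin(u) - 2)*(-4*sin(u)^3*cos(u) + 3*sin(u)^2*cos(u) + 14*sin(u)*cos(u) - cos(u))/(sin(u)^4 - sin(u)^3 - 7*sin(u)^2 + sin(u) + 6)^2 + cos(u)/(sin(u)^4 - sin(u)^3 - 7*sin(u)^2 + sin(u) + 6)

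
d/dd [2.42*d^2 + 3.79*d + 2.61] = 4.84*d + 3.79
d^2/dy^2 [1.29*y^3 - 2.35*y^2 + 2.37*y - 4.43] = 7.74*y - 4.7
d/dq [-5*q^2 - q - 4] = -10*q - 1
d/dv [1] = 0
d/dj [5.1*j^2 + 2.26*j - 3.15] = 10.2*j + 2.26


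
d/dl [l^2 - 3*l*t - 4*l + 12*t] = 2*l - 3*t - 4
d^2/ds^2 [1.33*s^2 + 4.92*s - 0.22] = 2.66000000000000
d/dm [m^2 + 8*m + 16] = 2*m + 8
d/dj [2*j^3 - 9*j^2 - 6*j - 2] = 6*j^2 - 18*j - 6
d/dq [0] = 0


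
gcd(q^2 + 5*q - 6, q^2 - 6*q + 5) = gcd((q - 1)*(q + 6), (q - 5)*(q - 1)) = q - 1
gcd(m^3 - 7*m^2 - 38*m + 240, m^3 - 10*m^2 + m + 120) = m^2 - 13*m + 40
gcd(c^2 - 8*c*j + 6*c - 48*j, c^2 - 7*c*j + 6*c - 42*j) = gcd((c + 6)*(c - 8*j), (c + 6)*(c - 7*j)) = c + 6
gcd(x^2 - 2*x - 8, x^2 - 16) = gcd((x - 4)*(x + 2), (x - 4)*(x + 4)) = x - 4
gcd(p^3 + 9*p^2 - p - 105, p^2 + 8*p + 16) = 1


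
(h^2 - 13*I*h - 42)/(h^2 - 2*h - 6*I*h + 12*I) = (h - 7*I)/(h - 2)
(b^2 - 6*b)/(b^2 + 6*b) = (b - 6)/(b + 6)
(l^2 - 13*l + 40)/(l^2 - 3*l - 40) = (l - 5)/(l + 5)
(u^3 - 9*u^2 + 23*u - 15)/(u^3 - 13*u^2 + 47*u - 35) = (u - 3)/(u - 7)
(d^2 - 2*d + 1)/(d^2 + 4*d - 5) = (d - 1)/(d + 5)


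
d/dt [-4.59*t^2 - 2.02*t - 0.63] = -9.18*t - 2.02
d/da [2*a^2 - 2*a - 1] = 4*a - 2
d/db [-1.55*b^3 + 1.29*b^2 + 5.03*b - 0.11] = -4.65*b^2 + 2.58*b + 5.03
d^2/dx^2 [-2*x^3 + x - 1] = -12*x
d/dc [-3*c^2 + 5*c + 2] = 5 - 6*c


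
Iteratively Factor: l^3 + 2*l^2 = (l + 2)*(l^2) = l*(l + 2)*(l)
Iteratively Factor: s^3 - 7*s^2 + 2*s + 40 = (s + 2)*(s^2 - 9*s + 20) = (s - 5)*(s + 2)*(s - 4)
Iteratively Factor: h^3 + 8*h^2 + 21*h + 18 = (h + 3)*(h^2 + 5*h + 6) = (h + 3)^2*(h + 2)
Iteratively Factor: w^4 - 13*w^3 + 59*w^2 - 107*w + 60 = (w - 5)*(w^3 - 8*w^2 + 19*w - 12) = (w - 5)*(w - 3)*(w^2 - 5*w + 4) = (w - 5)*(w - 3)*(w - 1)*(w - 4)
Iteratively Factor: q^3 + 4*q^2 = (q + 4)*(q^2) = q*(q + 4)*(q)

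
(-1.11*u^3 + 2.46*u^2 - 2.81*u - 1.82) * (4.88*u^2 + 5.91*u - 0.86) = -5.4168*u^5 + 5.4447*u^4 + 1.7804*u^3 - 27.6043*u^2 - 8.3396*u + 1.5652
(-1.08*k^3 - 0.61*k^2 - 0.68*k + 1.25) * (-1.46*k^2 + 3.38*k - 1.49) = 1.5768*k^5 - 2.7598*k^4 + 0.5402*k^3 - 3.2145*k^2 + 5.2382*k - 1.8625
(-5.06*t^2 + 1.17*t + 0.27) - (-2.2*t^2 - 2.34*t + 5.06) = -2.86*t^2 + 3.51*t - 4.79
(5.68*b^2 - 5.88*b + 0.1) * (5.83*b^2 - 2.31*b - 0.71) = 33.1144*b^4 - 47.4012*b^3 + 10.133*b^2 + 3.9438*b - 0.071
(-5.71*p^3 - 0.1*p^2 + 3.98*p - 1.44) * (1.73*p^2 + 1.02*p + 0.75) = -9.8783*p^5 - 5.9972*p^4 + 2.5009*p^3 + 1.4934*p^2 + 1.5162*p - 1.08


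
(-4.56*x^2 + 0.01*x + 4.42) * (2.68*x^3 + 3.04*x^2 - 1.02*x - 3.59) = -12.2208*x^5 - 13.8356*x^4 + 16.5272*x^3 + 29.797*x^2 - 4.5443*x - 15.8678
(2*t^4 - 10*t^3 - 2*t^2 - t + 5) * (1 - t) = -2*t^5 + 12*t^4 - 8*t^3 - t^2 - 6*t + 5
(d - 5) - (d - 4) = -1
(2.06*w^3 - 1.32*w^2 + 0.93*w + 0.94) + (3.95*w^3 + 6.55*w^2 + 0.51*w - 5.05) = 6.01*w^3 + 5.23*w^2 + 1.44*w - 4.11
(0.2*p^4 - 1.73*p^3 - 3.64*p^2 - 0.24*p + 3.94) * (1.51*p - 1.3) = 0.302*p^5 - 2.8723*p^4 - 3.2474*p^3 + 4.3696*p^2 + 6.2614*p - 5.122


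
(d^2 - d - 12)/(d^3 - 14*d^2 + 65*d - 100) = (d + 3)/(d^2 - 10*d + 25)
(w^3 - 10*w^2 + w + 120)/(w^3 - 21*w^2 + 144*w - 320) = (w + 3)/(w - 8)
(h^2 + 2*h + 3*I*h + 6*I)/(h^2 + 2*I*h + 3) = (h + 2)/(h - I)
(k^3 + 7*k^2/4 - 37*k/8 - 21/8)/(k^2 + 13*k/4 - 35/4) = (2*k^2 + 7*k + 3)/(2*(k + 5))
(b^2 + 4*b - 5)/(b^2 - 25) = (b - 1)/(b - 5)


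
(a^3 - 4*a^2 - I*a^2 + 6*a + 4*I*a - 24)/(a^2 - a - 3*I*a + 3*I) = (a^2 + 2*a*(-2 + I) - 8*I)/(a - 1)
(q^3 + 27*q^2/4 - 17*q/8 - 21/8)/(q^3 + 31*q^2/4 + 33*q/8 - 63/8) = (2*q + 1)/(2*q + 3)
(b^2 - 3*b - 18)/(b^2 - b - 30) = (b + 3)/(b + 5)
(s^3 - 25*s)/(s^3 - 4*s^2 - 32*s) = (25 - s^2)/(-s^2 + 4*s + 32)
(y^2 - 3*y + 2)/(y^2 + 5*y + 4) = (y^2 - 3*y + 2)/(y^2 + 5*y + 4)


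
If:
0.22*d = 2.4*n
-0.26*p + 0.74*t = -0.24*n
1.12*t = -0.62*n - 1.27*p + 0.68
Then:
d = 4.13889972688256 - 28.8177916504097*t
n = 0.379399141630901 - 2.64163090128755*t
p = 0.407725321888412*t + 0.350214592274678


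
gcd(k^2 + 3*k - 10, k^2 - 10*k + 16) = k - 2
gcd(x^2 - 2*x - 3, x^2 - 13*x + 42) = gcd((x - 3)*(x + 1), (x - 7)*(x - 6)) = 1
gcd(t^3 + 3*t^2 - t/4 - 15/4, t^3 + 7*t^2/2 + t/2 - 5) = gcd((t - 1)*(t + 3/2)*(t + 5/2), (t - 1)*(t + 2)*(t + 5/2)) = t^2 + 3*t/2 - 5/2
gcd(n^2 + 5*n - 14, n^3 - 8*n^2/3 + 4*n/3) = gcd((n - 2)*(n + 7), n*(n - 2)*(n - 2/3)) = n - 2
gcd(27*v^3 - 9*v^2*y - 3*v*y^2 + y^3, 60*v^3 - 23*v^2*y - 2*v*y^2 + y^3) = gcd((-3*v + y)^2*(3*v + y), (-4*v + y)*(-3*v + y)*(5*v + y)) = -3*v + y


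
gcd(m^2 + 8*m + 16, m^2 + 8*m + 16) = m^2 + 8*m + 16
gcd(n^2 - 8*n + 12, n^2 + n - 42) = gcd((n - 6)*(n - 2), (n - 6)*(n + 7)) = n - 6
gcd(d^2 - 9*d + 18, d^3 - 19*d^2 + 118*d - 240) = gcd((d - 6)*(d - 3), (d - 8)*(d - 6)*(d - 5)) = d - 6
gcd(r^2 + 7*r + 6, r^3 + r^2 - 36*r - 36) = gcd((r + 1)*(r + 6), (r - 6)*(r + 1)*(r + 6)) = r^2 + 7*r + 6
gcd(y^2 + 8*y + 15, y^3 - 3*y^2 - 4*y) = 1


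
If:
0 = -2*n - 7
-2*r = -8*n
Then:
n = -7/2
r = -14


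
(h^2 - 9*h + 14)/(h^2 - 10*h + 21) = (h - 2)/(h - 3)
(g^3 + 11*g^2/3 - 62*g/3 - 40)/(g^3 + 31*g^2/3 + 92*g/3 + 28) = (3*g^2 - 7*g - 20)/(3*g^2 + 13*g + 14)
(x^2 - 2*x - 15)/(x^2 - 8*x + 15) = (x + 3)/(x - 3)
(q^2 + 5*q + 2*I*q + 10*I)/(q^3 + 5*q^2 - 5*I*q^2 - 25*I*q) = (q + 2*I)/(q*(q - 5*I))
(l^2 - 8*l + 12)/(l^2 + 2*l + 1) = (l^2 - 8*l + 12)/(l^2 + 2*l + 1)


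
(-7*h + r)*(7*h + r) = -49*h^2 + r^2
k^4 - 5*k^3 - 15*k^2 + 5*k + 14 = (k - 7)*(k - 1)*(k + 1)*(k + 2)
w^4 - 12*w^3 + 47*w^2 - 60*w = w*(w - 5)*(w - 4)*(w - 3)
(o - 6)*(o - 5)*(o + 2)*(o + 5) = o^4 - 4*o^3 - 37*o^2 + 100*o + 300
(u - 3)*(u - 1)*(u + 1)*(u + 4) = u^4 + u^3 - 13*u^2 - u + 12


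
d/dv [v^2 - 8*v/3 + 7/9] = 2*v - 8/3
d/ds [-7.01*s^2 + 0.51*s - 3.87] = 0.51 - 14.02*s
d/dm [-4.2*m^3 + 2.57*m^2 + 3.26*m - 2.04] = -12.6*m^2 + 5.14*m + 3.26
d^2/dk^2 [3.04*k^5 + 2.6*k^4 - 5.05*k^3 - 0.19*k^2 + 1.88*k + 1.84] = 60.8*k^3 + 31.2*k^2 - 30.3*k - 0.38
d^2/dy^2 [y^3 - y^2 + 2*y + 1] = 6*y - 2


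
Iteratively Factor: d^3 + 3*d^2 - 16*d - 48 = (d - 4)*(d^2 + 7*d + 12) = (d - 4)*(d + 3)*(d + 4)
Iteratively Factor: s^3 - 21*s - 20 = (s + 1)*(s^2 - s - 20) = (s + 1)*(s + 4)*(s - 5)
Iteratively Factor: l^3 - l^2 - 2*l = (l - 2)*(l^2 + l) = (l - 2)*(l + 1)*(l)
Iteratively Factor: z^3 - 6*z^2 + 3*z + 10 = (z - 5)*(z^2 - z - 2) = (z - 5)*(z - 2)*(z + 1)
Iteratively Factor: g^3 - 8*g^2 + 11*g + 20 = (g - 4)*(g^2 - 4*g - 5) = (g - 5)*(g - 4)*(g + 1)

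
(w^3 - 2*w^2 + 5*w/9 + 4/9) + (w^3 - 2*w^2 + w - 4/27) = 2*w^3 - 4*w^2 + 14*w/9 + 8/27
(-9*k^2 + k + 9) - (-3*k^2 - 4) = -6*k^2 + k + 13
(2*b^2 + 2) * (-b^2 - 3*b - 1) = -2*b^4 - 6*b^3 - 4*b^2 - 6*b - 2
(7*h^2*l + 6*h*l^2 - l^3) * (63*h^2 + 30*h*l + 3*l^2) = 441*h^4*l + 588*h^3*l^2 + 138*h^2*l^3 - 12*h*l^4 - 3*l^5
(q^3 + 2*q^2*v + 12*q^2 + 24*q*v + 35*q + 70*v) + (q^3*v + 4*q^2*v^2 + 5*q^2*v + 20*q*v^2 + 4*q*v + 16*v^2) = q^3*v + q^3 + 4*q^2*v^2 + 7*q^2*v + 12*q^2 + 20*q*v^2 + 28*q*v + 35*q + 16*v^2 + 70*v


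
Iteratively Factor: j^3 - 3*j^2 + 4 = (j - 2)*(j^2 - j - 2) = (j - 2)^2*(j + 1)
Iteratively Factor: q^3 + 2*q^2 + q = (q)*(q^2 + 2*q + 1) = q*(q + 1)*(q + 1)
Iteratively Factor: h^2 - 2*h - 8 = (h - 4)*(h + 2)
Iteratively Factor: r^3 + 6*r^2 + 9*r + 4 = (r + 1)*(r^2 + 5*r + 4) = (r + 1)^2*(r + 4)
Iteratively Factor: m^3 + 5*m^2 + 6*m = (m + 2)*(m^2 + 3*m) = (m + 2)*(m + 3)*(m)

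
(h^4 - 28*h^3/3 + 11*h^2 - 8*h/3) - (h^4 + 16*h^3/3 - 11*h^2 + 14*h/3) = -44*h^3/3 + 22*h^2 - 22*h/3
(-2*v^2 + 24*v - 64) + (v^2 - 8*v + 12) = -v^2 + 16*v - 52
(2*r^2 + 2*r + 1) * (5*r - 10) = 10*r^3 - 10*r^2 - 15*r - 10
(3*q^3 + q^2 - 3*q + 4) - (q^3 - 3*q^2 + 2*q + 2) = 2*q^3 + 4*q^2 - 5*q + 2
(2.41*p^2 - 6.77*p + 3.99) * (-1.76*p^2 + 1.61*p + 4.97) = -4.2416*p^4 + 15.7953*p^3 - 5.9444*p^2 - 27.223*p + 19.8303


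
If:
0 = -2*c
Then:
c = 0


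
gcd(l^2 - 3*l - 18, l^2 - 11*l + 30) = l - 6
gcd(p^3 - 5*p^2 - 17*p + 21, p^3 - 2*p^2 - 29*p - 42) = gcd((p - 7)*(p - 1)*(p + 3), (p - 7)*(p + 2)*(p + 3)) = p^2 - 4*p - 21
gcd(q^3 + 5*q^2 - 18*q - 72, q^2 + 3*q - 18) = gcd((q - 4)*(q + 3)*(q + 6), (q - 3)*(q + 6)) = q + 6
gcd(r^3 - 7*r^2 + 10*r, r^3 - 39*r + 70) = r^2 - 7*r + 10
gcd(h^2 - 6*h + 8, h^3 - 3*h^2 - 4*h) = h - 4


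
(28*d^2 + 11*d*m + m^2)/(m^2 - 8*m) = (28*d^2 + 11*d*m + m^2)/(m*(m - 8))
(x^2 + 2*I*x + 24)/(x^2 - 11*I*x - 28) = (x + 6*I)/(x - 7*I)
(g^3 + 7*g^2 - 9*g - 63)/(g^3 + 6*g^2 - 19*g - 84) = (g - 3)/(g - 4)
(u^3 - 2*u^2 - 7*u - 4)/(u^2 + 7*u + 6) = (u^2 - 3*u - 4)/(u + 6)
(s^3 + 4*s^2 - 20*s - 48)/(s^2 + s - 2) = (s^2 + 2*s - 24)/(s - 1)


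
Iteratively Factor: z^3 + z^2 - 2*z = (z - 1)*(z^2 + 2*z) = (z - 1)*(z + 2)*(z)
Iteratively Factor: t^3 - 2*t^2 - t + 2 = (t - 2)*(t^2 - 1) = (t - 2)*(t + 1)*(t - 1)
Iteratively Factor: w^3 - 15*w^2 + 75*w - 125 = (w - 5)*(w^2 - 10*w + 25) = (w - 5)^2*(w - 5)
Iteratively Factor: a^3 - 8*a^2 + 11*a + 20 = (a - 4)*(a^2 - 4*a - 5) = (a - 4)*(a + 1)*(a - 5)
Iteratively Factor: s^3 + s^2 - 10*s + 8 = (s - 1)*(s^2 + 2*s - 8) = (s - 2)*(s - 1)*(s + 4)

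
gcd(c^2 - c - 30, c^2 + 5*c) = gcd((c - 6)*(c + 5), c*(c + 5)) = c + 5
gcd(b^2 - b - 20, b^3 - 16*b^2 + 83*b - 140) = b - 5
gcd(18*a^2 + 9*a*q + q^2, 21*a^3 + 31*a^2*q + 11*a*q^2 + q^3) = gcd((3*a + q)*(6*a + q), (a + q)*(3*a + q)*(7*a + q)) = 3*a + q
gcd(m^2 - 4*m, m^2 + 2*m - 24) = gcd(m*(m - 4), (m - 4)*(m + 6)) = m - 4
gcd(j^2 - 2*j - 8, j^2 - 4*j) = j - 4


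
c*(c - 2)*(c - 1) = c^3 - 3*c^2 + 2*c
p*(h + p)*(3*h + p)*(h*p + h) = 3*h^3*p^2 + 3*h^3*p + 4*h^2*p^3 + 4*h^2*p^2 + h*p^4 + h*p^3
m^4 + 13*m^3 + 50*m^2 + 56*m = m*(m + 2)*(m + 4)*(m + 7)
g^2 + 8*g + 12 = (g + 2)*(g + 6)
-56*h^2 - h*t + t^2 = (-8*h + t)*(7*h + t)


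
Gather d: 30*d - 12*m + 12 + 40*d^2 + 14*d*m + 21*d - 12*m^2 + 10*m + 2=40*d^2 + d*(14*m + 51) - 12*m^2 - 2*m + 14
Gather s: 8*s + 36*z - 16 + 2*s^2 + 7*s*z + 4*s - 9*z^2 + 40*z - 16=2*s^2 + s*(7*z + 12) - 9*z^2 + 76*z - 32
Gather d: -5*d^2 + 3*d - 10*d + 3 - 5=-5*d^2 - 7*d - 2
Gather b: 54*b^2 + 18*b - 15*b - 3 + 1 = 54*b^2 + 3*b - 2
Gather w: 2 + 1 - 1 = 2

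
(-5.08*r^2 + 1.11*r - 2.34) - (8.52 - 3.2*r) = -5.08*r^2 + 4.31*r - 10.86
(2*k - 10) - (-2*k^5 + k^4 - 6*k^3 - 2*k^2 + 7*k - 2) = 2*k^5 - k^4 + 6*k^3 + 2*k^2 - 5*k - 8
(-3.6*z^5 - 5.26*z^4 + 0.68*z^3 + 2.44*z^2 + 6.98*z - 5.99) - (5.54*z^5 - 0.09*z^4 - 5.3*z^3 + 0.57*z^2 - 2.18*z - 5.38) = -9.14*z^5 - 5.17*z^4 + 5.98*z^3 + 1.87*z^2 + 9.16*z - 0.61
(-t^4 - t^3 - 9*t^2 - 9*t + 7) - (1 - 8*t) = -t^4 - t^3 - 9*t^2 - t + 6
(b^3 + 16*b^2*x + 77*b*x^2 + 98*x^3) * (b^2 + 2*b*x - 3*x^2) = b^5 + 18*b^4*x + 106*b^3*x^2 + 204*b^2*x^3 - 35*b*x^4 - 294*x^5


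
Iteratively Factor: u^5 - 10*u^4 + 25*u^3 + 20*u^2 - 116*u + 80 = (u - 2)*(u^4 - 8*u^3 + 9*u^2 + 38*u - 40) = (u - 2)*(u - 1)*(u^3 - 7*u^2 + 2*u + 40) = (u - 2)*(u - 1)*(u + 2)*(u^2 - 9*u + 20) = (u - 5)*(u - 2)*(u - 1)*(u + 2)*(u - 4)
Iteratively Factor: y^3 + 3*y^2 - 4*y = (y + 4)*(y^2 - y) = (y - 1)*(y + 4)*(y)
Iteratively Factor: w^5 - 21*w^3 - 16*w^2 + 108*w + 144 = (w - 4)*(w^4 + 4*w^3 - 5*w^2 - 36*w - 36) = (w - 4)*(w - 3)*(w^3 + 7*w^2 + 16*w + 12) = (w - 4)*(w - 3)*(w + 3)*(w^2 + 4*w + 4) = (w - 4)*(w - 3)*(w + 2)*(w + 3)*(w + 2)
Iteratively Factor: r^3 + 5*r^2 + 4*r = (r + 1)*(r^2 + 4*r) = r*(r + 1)*(r + 4)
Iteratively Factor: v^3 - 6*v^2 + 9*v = (v)*(v^2 - 6*v + 9) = v*(v - 3)*(v - 3)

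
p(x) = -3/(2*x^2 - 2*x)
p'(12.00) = 0.00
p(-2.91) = -0.13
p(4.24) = -0.11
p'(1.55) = 4.33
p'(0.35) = -8.69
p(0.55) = 6.06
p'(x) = -3*(2 - 4*x)/(2*x^2 - 2*x)^2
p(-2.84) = -0.14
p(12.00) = -0.01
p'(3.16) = 0.17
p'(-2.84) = -0.08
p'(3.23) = 0.16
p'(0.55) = 2.45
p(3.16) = -0.22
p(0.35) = 6.59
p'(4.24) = 0.06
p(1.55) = -1.76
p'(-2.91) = -0.08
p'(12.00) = 0.00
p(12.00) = -0.01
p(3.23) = -0.21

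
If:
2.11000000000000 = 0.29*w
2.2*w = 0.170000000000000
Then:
No Solution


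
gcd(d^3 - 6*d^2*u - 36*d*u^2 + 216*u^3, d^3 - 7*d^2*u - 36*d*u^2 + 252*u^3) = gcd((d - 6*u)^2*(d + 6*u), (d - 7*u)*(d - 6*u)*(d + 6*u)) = -d^2 + 36*u^2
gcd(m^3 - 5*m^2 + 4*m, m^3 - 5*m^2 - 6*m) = m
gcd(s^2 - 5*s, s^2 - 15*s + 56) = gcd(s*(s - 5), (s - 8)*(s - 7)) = 1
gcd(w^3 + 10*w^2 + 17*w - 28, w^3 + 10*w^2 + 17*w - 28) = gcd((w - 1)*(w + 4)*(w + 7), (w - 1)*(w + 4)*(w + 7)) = w^3 + 10*w^2 + 17*w - 28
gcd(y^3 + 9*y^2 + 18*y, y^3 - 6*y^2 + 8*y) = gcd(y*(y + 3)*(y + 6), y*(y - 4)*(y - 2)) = y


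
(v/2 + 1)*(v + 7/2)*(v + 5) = v^3/2 + 21*v^2/4 + 69*v/4 + 35/2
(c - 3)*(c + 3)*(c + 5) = c^3 + 5*c^2 - 9*c - 45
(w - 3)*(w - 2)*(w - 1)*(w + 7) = w^4 + w^3 - 31*w^2 + 71*w - 42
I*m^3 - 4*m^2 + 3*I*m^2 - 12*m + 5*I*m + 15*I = (m + 3)*(m + 5*I)*(I*m + 1)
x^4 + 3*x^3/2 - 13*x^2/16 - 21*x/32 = x*(x - 3/4)*(x + 1/2)*(x + 7/4)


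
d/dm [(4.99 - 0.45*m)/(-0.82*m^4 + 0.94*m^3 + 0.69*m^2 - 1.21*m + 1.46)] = (-1.107*m^4 + 17.2132*m^3 - 13.7613*m^2 - 6.8862*m + 5.3809)/(0.6724*m^8 - 1.5416*m^7 - 0.248*m^6 + 3.2816*m^5 - 4.1931*m^4 + 1.075*m^3 + 3.4789*m^2 - 3.5332*m + 2.1316)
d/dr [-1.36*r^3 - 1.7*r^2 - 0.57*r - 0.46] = -4.08*r^2 - 3.4*r - 0.57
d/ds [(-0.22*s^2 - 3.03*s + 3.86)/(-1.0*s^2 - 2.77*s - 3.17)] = (-2.4206*s^2 + 9.1148*s + 20.2973)/(1.0*s^4 + 5.54*s^3 + 14.0129*s^2 + 17.5618*s + 10.0489)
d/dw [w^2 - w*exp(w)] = -w*exp(w) + 2*w - exp(w)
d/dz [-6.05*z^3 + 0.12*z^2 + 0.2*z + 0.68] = -18.15*z^2 + 0.24*z + 0.2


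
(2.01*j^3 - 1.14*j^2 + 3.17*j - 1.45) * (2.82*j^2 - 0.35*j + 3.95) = 5.6682*j^5 - 3.9183*j^4 + 17.2779*j^3 - 9.7015*j^2 + 13.029*j - 5.7275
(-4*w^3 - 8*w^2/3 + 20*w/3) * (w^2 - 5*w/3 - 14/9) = -4*w^5 + 4*w^4 + 52*w^3/3 - 188*w^2/27 - 280*w/27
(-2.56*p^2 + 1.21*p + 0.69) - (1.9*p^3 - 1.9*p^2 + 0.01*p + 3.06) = -1.9*p^3 - 0.66*p^2 + 1.2*p - 2.37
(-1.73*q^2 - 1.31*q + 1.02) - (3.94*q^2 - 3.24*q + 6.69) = -5.67*q^2 + 1.93*q - 5.67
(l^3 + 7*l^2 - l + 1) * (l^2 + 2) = l^5 + 7*l^4 + l^3 + 15*l^2 - 2*l + 2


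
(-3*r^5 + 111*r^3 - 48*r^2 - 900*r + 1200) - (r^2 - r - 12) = -3*r^5 + 111*r^3 - 49*r^2 - 899*r + 1212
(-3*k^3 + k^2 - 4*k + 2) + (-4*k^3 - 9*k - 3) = -7*k^3 + k^2 - 13*k - 1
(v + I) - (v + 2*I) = -I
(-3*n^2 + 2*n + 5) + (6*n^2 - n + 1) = 3*n^2 + n + 6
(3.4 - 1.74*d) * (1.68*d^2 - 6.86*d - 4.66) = -2.9232*d^3 + 17.6484*d^2 - 15.2156*d - 15.844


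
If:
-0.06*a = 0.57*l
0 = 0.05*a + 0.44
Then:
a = -8.80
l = 0.93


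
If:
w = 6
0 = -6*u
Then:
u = 0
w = 6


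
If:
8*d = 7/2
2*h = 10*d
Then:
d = 7/16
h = 35/16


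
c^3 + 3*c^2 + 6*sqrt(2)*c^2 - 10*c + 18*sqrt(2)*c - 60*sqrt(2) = (c - 2)*(c + 5)*(c + 6*sqrt(2))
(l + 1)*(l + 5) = l^2 + 6*l + 5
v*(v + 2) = v^2 + 2*v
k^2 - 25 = (k - 5)*(k + 5)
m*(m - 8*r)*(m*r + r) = m^3*r - 8*m^2*r^2 + m^2*r - 8*m*r^2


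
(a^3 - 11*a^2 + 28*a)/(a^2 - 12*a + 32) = a*(a - 7)/(a - 8)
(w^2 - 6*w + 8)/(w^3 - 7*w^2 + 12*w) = (w - 2)/(w*(w - 3))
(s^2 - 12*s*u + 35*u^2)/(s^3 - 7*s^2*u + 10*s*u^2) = (s - 7*u)/(s*(s - 2*u))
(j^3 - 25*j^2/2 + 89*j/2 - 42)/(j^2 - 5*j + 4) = (2*j^2 - 17*j + 21)/(2*(j - 1))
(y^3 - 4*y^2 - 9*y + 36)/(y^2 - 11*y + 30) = (y^3 - 4*y^2 - 9*y + 36)/(y^2 - 11*y + 30)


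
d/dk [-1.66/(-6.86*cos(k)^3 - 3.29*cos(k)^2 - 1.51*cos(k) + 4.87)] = (34.1628*cos(k)^2 + 10.9228*cos(k) + 2.5066)*sin(k)/(6.86*cos(k)^3 + 3.29*cos(k)^2 + 1.51*cos(k) - 4.87)^2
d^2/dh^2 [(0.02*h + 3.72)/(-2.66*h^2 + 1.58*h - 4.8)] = (-(0.02*h + 3.72)*(5.32*h - 1.58)*(10.64*h - 3.16) + (0.3192*h + 19.7272)*(2.66*h^2 - 1.58*h + 4.8))/(2.66*h^2 - 1.58*h + 4.8)^3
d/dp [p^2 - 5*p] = 2*p - 5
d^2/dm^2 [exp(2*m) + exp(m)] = (4*exp(m) + 1)*exp(m)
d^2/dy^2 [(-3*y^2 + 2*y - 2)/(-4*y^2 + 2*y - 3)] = 2*(-8*y^3 - 12*y^2 + 24*y - 1)/(64*y^6 - 96*y^5 + 192*y^4 - 152*y^3 + 144*y^2 - 54*y + 27)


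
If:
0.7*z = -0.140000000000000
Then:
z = -0.20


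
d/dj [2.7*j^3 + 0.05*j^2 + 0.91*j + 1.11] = 8.1*j^2 + 0.1*j + 0.91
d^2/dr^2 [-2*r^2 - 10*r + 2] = -4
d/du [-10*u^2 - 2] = -20*u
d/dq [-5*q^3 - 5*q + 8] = -15*q^2 - 5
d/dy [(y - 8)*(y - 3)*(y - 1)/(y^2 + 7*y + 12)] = (y^4 + 14*y^3 - 83*y^2 - 240*y + 588)/(y^4 + 14*y^3 + 73*y^2 + 168*y + 144)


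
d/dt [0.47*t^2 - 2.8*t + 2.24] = 0.94*t - 2.8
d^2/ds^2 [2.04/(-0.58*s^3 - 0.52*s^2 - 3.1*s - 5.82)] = ((7.0992*s + 2.1216)*(0.58*s^3 + 0.52*s^2 + 3.1*s + 5.82) - 2.04*(1.74*s^2 + 1.04*s + 3.1)*(3.48*s^2 + 2.08*s + 6.2))/(0.58*s^3 + 0.52*s^2 + 3.1*s + 5.82)^3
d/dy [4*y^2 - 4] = 8*y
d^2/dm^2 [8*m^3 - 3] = 48*m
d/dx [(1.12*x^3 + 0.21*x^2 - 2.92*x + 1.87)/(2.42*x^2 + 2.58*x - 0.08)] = (2.7104*x^4 + 5.7792*x^3 + 7.3394*x^2 - 9.0844*x - 4.591)/(5.8564*x^4 + 12.4872*x^3 + 6.2692*x^2 - 0.4128*x + 0.0064)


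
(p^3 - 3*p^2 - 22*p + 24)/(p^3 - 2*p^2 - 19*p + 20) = (p - 6)/(p - 5)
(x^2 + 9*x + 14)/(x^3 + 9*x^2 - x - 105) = (x + 2)/(x^2 + 2*x - 15)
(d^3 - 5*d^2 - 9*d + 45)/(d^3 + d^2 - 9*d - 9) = (d - 5)/(d + 1)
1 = 1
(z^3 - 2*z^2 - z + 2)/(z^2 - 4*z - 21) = (-z^3 + 2*z^2 + z - 2)/(-z^2 + 4*z + 21)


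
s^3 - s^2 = s^2*(s - 1)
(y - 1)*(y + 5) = y^2 + 4*y - 5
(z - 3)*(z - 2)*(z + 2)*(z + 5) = z^4 + 2*z^3 - 19*z^2 - 8*z + 60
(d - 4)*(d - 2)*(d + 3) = d^3 - 3*d^2 - 10*d + 24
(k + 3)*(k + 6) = k^2 + 9*k + 18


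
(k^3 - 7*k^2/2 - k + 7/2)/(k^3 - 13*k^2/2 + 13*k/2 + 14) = (k - 1)/(k - 4)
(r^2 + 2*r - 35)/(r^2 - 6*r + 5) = (r + 7)/(r - 1)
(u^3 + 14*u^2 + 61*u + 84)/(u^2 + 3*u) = u + 11 + 28/u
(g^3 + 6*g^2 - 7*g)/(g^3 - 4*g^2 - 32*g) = (-g^2 - 6*g + 7)/(-g^2 + 4*g + 32)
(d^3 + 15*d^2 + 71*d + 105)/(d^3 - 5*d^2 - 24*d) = (d^2 + 12*d + 35)/(d*(d - 8))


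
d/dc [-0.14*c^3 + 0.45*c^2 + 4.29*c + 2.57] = -0.42*c^2 + 0.9*c + 4.29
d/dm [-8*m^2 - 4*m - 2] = -16*m - 4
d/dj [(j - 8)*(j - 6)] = 2*j - 14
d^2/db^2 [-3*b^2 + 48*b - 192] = -6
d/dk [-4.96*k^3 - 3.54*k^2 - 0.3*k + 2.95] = -14.88*k^2 - 7.08*k - 0.3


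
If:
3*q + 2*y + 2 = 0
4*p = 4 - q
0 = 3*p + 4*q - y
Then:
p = 23/19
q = -16/19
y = 5/19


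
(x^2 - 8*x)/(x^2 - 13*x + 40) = x/(x - 5)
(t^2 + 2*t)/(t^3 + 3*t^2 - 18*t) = (t + 2)/(t^2 + 3*t - 18)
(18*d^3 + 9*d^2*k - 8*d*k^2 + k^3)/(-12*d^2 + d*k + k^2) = (-6*d^2 - 5*d*k + k^2)/(4*d + k)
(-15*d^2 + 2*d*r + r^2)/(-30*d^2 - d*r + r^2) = (-3*d + r)/(-6*d + r)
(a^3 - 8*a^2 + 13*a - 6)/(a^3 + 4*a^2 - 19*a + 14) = (a^2 - 7*a + 6)/(a^2 + 5*a - 14)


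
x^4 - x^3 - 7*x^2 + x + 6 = (x - 3)*(x - 1)*(x + 1)*(x + 2)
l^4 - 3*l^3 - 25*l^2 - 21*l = l*(l - 7)*(l + 1)*(l + 3)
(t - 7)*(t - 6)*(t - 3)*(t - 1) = t^4 - 17*t^3 + 97*t^2 - 207*t + 126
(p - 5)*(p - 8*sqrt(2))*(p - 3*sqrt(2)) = p^3 - 11*sqrt(2)*p^2 - 5*p^2 + 48*p + 55*sqrt(2)*p - 240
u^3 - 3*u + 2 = (u - 1)^2*(u + 2)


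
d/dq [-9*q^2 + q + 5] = 1 - 18*q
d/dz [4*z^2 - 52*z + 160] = 8*z - 52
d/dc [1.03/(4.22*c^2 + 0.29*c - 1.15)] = (-8.6932*c - 0.2987)/(4.22*c^2 + 0.29*c - 1.15)^2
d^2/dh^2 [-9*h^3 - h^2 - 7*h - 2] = -54*h - 2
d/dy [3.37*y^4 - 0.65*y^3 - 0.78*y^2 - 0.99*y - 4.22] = 13.48*y^3 - 1.95*y^2 - 1.56*y - 0.99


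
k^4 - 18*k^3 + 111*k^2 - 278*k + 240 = (k - 8)*(k - 5)*(k - 3)*(k - 2)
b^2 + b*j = b*(b + j)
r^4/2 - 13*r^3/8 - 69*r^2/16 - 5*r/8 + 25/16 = (r/2 + 1/2)*(r - 5)*(r - 1/2)*(r + 5/4)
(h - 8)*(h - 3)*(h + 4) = h^3 - 7*h^2 - 20*h + 96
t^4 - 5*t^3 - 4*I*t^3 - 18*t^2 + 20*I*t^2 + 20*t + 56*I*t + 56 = (t - 7)*(t + 2)*(t - 2*I)^2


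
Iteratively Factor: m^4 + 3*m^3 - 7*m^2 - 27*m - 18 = (m - 3)*(m^3 + 6*m^2 + 11*m + 6) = (m - 3)*(m + 2)*(m^2 + 4*m + 3) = (m - 3)*(m + 1)*(m + 2)*(m + 3)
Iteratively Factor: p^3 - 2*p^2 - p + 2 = (p - 2)*(p^2 - 1) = (p - 2)*(p - 1)*(p + 1)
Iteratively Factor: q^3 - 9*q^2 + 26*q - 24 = (q - 2)*(q^2 - 7*q + 12) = (q - 4)*(q - 2)*(q - 3)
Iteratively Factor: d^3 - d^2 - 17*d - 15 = (d - 5)*(d^2 + 4*d + 3) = (d - 5)*(d + 1)*(d + 3)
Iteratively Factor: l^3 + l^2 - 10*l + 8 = (l + 4)*(l^2 - 3*l + 2) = (l - 2)*(l + 4)*(l - 1)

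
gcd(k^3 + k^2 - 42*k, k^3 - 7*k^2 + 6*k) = k^2 - 6*k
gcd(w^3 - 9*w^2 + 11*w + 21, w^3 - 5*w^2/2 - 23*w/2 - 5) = 1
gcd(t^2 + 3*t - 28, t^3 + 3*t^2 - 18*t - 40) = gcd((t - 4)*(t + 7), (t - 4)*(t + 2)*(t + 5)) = t - 4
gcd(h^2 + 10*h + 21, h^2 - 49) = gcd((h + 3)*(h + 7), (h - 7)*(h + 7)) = h + 7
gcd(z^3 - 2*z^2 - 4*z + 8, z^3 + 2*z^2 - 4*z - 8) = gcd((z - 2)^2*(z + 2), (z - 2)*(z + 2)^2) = z^2 - 4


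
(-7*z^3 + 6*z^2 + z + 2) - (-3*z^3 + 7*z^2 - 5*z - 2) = -4*z^3 - z^2 + 6*z + 4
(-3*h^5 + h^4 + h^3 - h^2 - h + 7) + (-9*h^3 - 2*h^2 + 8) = -3*h^5 + h^4 - 8*h^3 - 3*h^2 - h + 15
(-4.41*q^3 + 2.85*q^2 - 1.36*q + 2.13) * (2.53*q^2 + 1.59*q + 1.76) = -11.1573*q^5 + 0.198599999999999*q^4 - 6.6709*q^3 + 8.2425*q^2 + 0.9931*q + 3.7488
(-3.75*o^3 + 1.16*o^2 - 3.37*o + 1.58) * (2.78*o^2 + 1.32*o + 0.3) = -10.425*o^5 - 1.7252*o^4 - 8.9624*o^3 + 0.292*o^2 + 1.0746*o + 0.474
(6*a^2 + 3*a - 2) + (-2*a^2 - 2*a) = 4*a^2 + a - 2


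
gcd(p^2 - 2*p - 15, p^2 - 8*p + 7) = 1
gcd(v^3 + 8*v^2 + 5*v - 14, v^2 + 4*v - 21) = v + 7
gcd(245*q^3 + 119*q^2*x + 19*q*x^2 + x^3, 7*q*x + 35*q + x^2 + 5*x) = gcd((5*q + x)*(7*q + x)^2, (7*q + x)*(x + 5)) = 7*q + x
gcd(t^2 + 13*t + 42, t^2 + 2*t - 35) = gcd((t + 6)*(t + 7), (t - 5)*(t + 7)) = t + 7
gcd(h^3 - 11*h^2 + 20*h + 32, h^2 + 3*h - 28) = h - 4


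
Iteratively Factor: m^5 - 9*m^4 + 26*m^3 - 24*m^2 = (m - 4)*(m^4 - 5*m^3 + 6*m^2) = m*(m - 4)*(m^3 - 5*m^2 + 6*m) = m*(m - 4)*(m - 2)*(m^2 - 3*m) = m*(m - 4)*(m - 3)*(m - 2)*(m)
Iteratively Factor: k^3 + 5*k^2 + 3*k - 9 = (k + 3)*(k^2 + 2*k - 3) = (k - 1)*(k + 3)*(k + 3)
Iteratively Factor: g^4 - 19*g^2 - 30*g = (g)*(g^3 - 19*g - 30) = g*(g - 5)*(g^2 + 5*g + 6) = g*(g - 5)*(g + 3)*(g + 2)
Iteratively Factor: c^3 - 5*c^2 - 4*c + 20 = (c - 2)*(c^2 - 3*c - 10) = (c - 2)*(c + 2)*(c - 5)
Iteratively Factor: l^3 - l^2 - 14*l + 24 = (l - 3)*(l^2 + 2*l - 8) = (l - 3)*(l - 2)*(l + 4)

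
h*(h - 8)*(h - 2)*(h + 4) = h^4 - 6*h^3 - 24*h^2 + 64*h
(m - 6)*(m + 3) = m^2 - 3*m - 18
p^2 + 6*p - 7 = (p - 1)*(p + 7)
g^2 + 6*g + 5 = (g + 1)*(g + 5)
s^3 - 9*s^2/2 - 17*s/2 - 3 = (s - 6)*(s + 1/2)*(s + 1)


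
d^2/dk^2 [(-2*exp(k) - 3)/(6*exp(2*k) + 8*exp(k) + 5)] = (-72*exp(4*k) - 336*exp(3*k) - 72*exp(2*k) + 248*exp(k) + 70)*exp(k)/(216*exp(6*k) + 864*exp(5*k) + 1692*exp(4*k) + 1952*exp(3*k) + 1410*exp(2*k) + 600*exp(k) + 125)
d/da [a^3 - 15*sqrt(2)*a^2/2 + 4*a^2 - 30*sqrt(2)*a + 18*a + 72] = 3*a^2 - 15*sqrt(2)*a + 8*a - 30*sqrt(2) + 18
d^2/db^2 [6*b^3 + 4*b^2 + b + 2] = 36*b + 8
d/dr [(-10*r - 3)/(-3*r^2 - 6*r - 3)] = 2*(2 - 5*r)/(3*(r^3 + 3*r^2 + 3*r + 1))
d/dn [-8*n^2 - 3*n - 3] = -16*n - 3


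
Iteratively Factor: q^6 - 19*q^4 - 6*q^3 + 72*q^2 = (q)*(q^5 - 19*q^3 - 6*q^2 + 72*q) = q*(q - 2)*(q^4 + 2*q^3 - 15*q^2 - 36*q) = q^2*(q - 2)*(q^3 + 2*q^2 - 15*q - 36) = q^2*(q - 2)*(q + 3)*(q^2 - q - 12) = q^2*(q - 4)*(q - 2)*(q + 3)*(q + 3)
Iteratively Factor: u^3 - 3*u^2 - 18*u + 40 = (u - 2)*(u^2 - u - 20) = (u - 5)*(u - 2)*(u + 4)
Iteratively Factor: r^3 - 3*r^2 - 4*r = (r - 4)*(r^2 + r) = (r - 4)*(r + 1)*(r)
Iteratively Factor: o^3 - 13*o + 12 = (o - 3)*(o^2 + 3*o - 4) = (o - 3)*(o - 1)*(o + 4)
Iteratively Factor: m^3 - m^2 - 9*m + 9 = (m - 3)*(m^2 + 2*m - 3) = (m - 3)*(m - 1)*(m + 3)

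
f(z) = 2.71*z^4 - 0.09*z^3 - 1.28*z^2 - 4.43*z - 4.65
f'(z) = 10.84*z^3 - 0.27*z^2 - 2.56*z - 4.43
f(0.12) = -5.20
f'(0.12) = -4.72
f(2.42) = 68.80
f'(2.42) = 141.42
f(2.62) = 101.03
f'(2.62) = 181.96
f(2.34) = 58.07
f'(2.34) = 126.99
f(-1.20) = 4.60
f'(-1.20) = -20.48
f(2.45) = 73.13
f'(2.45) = 147.09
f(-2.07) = 49.59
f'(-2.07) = -96.44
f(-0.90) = 0.14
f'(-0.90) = -10.25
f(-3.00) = 219.06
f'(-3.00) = -291.86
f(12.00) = 55796.91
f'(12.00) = 18657.49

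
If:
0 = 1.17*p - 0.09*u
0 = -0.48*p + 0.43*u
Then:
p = 0.00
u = 0.00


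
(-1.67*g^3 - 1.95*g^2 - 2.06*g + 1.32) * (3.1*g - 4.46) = -5.177*g^4 + 1.4032*g^3 + 2.311*g^2 + 13.2796*g - 5.8872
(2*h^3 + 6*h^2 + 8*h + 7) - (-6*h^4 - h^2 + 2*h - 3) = 6*h^4 + 2*h^3 + 7*h^2 + 6*h + 10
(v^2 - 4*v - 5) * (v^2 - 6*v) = v^4 - 10*v^3 + 19*v^2 + 30*v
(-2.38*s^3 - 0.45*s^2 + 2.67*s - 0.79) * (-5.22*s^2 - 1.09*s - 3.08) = 12.4236*s^5 + 4.9432*s^4 - 6.1165*s^3 + 2.5995*s^2 - 7.3625*s + 2.4332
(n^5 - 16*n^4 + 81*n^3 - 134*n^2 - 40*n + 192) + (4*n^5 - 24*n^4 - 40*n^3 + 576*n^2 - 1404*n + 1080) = 5*n^5 - 40*n^4 + 41*n^3 + 442*n^2 - 1444*n + 1272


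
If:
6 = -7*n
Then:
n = -6/7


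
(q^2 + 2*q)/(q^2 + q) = (q + 2)/(q + 1)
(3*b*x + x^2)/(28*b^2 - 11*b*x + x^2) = x*(3*b + x)/(28*b^2 - 11*b*x + x^2)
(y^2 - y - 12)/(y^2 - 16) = (y + 3)/(y + 4)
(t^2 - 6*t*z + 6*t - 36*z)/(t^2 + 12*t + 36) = (t - 6*z)/(t + 6)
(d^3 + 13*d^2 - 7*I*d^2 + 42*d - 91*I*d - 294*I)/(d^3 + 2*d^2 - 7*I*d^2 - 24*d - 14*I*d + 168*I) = (d + 7)/(d - 4)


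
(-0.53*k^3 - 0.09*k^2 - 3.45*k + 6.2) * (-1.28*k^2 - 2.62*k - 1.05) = 0.6784*k^5 + 1.5038*k^4 + 5.2083*k^3 + 1.1975*k^2 - 12.6215*k - 6.51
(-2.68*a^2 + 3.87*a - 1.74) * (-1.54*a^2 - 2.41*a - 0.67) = 4.1272*a^4 + 0.499000000000001*a^3 - 4.8515*a^2 + 1.6005*a + 1.1658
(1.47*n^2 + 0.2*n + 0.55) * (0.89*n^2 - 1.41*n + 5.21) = 1.3083*n^4 - 1.8947*n^3 + 7.8662*n^2 + 0.2665*n + 2.8655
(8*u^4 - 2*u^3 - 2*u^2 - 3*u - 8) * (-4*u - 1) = -32*u^5 + 10*u^3 + 14*u^2 + 35*u + 8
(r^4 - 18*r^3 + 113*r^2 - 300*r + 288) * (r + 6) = r^5 - 12*r^4 + 5*r^3 + 378*r^2 - 1512*r + 1728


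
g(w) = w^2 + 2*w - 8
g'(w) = 2*w + 2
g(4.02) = 16.20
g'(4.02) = 10.04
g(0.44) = -6.93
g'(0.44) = 2.88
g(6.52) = 47.55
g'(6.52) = 15.04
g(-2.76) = -5.90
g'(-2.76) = -3.52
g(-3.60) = -2.24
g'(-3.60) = -5.20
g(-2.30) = -7.31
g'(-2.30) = -2.60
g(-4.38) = 2.42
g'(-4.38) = -6.76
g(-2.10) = -7.79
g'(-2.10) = -2.20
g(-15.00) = 187.00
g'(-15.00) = -28.00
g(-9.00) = 55.00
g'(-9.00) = -16.00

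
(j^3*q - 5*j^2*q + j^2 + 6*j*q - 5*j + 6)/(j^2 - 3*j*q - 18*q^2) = (-j^3*q + 5*j^2*q - j^2 - 6*j*q + 5*j - 6)/(-j^2 + 3*j*q + 18*q^2)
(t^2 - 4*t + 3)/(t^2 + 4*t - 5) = (t - 3)/(t + 5)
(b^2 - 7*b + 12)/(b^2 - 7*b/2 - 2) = 2*(b - 3)/(2*b + 1)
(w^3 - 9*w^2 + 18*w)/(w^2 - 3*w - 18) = w*(w - 3)/(w + 3)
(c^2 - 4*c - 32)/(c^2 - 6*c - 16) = (c + 4)/(c + 2)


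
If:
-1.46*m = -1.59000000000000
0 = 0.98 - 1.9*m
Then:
No Solution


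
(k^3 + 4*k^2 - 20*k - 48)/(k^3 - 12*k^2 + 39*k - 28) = (k^2 + 8*k + 12)/(k^2 - 8*k + 7)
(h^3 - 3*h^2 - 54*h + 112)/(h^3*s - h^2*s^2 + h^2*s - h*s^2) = (h^3 - 3*h^2 - 54*h + 112)/(h*s*(h^2 - h*s + h - s))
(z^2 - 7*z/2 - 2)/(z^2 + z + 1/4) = 2*(z - 4)/(2*z + 1)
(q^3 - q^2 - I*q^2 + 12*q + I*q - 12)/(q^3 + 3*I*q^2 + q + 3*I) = (q^2 - q*(1 + 4*I) + 4*I)/(q^2 + 1)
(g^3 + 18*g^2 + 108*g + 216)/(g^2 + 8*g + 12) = (g^2 + 12*g + 36)/(g + 2)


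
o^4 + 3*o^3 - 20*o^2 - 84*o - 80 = (o - 5)*(o + 2)^2*(o + 4)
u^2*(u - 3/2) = u^3 - 3*u^2/2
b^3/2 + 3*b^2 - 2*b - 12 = (b/2 + 1)*(b - 2)*(b + 6)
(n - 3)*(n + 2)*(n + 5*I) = n^3 - n^2 + 5*I*n^2 - 6*n - 5*I*n - 30*I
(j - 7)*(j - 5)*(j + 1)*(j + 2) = j^4 - 9*j^3 + j^2 + 81*j + 70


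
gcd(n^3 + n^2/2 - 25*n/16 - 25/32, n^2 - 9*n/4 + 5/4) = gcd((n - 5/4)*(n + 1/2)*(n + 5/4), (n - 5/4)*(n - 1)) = n - 5/4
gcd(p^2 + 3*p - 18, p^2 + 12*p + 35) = 1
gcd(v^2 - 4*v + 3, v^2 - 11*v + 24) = v - 3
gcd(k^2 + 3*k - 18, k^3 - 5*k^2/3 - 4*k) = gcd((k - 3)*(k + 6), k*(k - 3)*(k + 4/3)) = k - 3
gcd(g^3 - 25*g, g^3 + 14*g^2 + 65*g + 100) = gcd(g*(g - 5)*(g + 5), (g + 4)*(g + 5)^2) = g + 5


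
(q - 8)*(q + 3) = q^2 - 5*q - 24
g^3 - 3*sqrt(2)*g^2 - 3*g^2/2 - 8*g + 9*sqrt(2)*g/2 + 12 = (g - 3/2)*(g - 4*sqrt(2))*(g + sqrt(2))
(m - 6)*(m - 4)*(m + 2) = m^3 - 8*m^2 + 4*m + 48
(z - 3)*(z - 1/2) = z^2 - 7*z/2 + 3/2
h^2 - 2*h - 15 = (h - 5)*(h + 3)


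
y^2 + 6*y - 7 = (y - 1)*(y + 7)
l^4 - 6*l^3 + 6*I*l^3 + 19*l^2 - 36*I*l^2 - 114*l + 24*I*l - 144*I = (l - 6)*(l - 3*I)*(l + I)*(l + 8*I)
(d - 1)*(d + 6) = d^2 + 5*d - 6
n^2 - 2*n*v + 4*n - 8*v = (n + 4)*(n - 2*v)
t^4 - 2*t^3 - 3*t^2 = t^2*(t - 3)*(t + 1)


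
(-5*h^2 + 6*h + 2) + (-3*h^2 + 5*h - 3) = -8*h^2 + 11*h - 1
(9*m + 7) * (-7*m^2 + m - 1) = -63*m^3 - 40*m^2 - 2*m - 7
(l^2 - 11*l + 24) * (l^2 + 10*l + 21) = l^4 - l^3 - 65*l^2 + 9*l + 504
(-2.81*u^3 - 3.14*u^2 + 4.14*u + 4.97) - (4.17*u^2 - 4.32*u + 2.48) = -2.81*u^3 - 7.31*u^2 + 8.46*u + 2.49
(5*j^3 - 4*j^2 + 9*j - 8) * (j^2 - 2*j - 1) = 5*j^5 - 14*j^4 + 12*j^3 - 22*j^2 + 7*j + 8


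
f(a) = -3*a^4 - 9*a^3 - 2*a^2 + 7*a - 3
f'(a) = -12*a^3 - 27*a^2 - 4*a + 7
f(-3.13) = -56.46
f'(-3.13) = 122.98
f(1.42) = -35.06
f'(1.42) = -87.48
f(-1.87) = -0.92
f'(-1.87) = -1.47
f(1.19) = -18.68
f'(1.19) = -56.22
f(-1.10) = -5.53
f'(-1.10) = -5.30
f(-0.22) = -4.55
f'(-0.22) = 6.70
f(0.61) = -1.93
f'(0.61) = -8.21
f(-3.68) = -157.51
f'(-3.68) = 254.11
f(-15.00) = -122058.00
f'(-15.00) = 34492.00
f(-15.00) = -122058.00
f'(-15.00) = 34492.00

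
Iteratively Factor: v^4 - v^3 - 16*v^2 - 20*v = (v + 2)*(v^3 - 3*v^2 - 10*v) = (v - 5)*(v + 2)*(v^2 + 2*v) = v*(v - 5)*(v + 2)*(v + 2)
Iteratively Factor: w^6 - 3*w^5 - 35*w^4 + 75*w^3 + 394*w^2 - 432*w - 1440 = (w - 4)*(w^5 + w^4 - 31*w^3 - 49*w^2 + 198*w + 360) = (w - 4)*(w + 4)*(w^4 - 3*w^3 - 19*w^2 + 27*w + 90) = (w - 5)*(w - 4)*(w + 4)*(w^3 + 2*w^2 - 9*w - 18) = (w - 5)*(w - 4)*(w + 3)*(w + 4)*(w^2 - w - 6) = (w - 5)*(w - 4)*(w + 2)*(w + 3)*(w + 4)*(w - 3)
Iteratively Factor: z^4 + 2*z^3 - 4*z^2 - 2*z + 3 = (z - 1)*(z^3 + 3*z^2 - z - 3) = (z - 1)*(z + 3)*(z^2 - 1) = (z - 1)*(z + 1)*(z + 3)*(z - 1)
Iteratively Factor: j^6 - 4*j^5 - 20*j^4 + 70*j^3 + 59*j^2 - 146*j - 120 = (j - 2)*(j^5 - 2*j^4 - 24*j^3 + 22*j^2 + 103*j + 60) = (j - 5)*(j - 2)*(j^4 + 3*j^3 - 9*j^2 - 23*j - 12) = (j - 5)*(j - 3)*(j - 2)*(j^3 + 6*j^2 + 9*j + 4) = (j - 5)*(j - 3)*(j - 2)*(j + 1)*(j^2 + 5*j + 4) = (j - 5)*(j - 3)*(j - 2)*(j + 1)^2*(j + 4)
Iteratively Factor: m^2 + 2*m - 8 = (m + 4)*(m - 2)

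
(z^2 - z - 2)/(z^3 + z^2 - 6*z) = (z + 1)/(z*(z + 3))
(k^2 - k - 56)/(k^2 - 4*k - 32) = (k + 7)/(k + 4)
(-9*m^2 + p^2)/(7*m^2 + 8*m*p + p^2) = (-9*m^2 + p^2)/(7*m^2 + 8*m*p + p^2)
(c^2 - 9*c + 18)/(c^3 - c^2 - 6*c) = (c - 6)/(c*(c + 2))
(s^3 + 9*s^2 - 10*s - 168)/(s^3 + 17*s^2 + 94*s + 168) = (s - 4)/(s + 4)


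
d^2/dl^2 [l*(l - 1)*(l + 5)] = 6*l + 8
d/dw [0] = 0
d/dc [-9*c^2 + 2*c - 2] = 2 - 18*c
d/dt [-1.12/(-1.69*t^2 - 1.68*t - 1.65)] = (-3.7856*t - 1.8816)/(1.69*t^2 + 1.68*t + 1.65)^2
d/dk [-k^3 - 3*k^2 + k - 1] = -3*k^2 - 6*k + 1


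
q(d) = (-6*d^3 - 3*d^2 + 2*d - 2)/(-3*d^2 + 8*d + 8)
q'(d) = (6*d - 8)*(-6*d^3 - 3*d^2 + 2*d - 2)/(-3*d^2 + 8*d + 8)^2 + (-18*d^2 - 6*d + 2)/(-3*d^2 + 8*d + 8) = 2*(9*d^4 - 48*d^3 - 81*d^2 - 30*d + 16)/(9*d^4 - 48*d^3 + 16*d^2 + 128*d + 64)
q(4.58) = 34.57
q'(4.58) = -14.78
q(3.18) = -70.56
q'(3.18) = -316.12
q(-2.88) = -2.77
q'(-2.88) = 1.50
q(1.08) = -0.83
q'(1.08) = -1.84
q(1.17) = -1.01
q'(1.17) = -2.16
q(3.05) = -43.19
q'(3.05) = -139.93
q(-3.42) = -3.60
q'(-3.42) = 1.57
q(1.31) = -1.35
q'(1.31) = -2.74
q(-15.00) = -24.83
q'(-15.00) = 1.94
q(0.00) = -0.25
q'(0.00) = 0.50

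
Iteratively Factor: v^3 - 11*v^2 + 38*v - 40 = (v - 4)*(v^2 - 7*v + 10) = (v - 4)*(v - 2)*(v - 5)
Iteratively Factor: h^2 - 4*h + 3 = (h - 3)*(h - 1)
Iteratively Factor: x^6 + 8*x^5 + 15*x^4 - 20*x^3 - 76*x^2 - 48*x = (x + 2)*(x^5 + 6*x^4 + 3*x^3 - 26*x^2 - 24*x) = (x + 1)*(x + 2)*(x^4 + 5*x^3 - 2*x^2 - 24*x) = (x - 2)*(x + 1)*(x + 2)*(x^3 + 7*x^2 + 12*x) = x*(x - 2)*(x + 1)*(x + 2)*(x^2 + 7*x + 12) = x*(x - 2)*(x + 1)*(x + 2)*(x + 4)*(x + 3)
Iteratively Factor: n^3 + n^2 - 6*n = (n)*(n^2 + n - 6) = n*(n + 3)*(n - 2)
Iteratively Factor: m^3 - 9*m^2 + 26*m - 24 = (m - 2)*(m^2 - 7*m + 12) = (m - 3)*(m - 2)*(m - 4)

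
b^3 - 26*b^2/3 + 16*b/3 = b*(b - 8)*(b - 2/3)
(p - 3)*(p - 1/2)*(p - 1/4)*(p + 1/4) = p^4 - 7*p^3/2 + 23*p^2/16 + 7*p/32 - 3/32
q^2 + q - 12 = (q - 3)*(q + 4)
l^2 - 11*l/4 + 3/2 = (l - 2)*(l - 3/4)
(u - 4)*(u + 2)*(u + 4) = u^3 + 2*u^2 - 16*u - 32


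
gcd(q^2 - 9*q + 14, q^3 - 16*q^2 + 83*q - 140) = q - 7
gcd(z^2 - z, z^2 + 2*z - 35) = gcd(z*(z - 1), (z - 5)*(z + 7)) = 1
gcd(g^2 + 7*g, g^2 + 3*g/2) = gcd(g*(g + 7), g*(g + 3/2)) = g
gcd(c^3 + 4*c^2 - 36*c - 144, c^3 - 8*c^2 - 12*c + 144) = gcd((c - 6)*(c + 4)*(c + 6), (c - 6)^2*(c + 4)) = c^2 - 2*c - 24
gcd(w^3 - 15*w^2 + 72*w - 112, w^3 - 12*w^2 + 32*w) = w - 4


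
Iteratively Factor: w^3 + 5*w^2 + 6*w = (w)*(w^2 + 5*w + 6) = w*(w + 2)*(w + 3)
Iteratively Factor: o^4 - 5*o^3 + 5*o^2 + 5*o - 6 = (o - 1)*(o^3 - 4*o^2 + o + 6) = (o - 1)*(o + 1)*(o^2 - 5*o + 6) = (o - 2)*(o - 1)*(o + 1)*(o - 3)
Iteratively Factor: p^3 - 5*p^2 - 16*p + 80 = (p + 4)*(p^2 - 9*p + 20) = (p - 5)*(p + 4)*(p - 4)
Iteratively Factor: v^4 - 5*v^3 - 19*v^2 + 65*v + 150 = (v + 2)*(v^3 - 7*v^2 - 5*v + 75) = (v + 2)*(v + 3)*(v^2 - 10*v + 25) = (v - 5)*(v + 2)*(v + 3)*(v - 5)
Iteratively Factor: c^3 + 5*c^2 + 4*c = (c + 4)*(c^2 + c) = (c + 1)*(c + 4)*(c)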